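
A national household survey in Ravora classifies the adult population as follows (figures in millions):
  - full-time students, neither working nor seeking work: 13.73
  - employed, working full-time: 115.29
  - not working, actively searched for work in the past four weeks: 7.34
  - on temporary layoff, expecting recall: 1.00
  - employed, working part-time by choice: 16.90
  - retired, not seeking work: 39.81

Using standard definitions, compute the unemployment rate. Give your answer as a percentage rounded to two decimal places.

Unemployment rate ≈ 5.93%.

Employed = 115.29 + 16.90 = 132.19 million.
Unemployed = 7.34 + 1.00 = 8.34 million (jobless and actively searching, or on temporary layoff).
Labor force = 132.19 + 8.34 = 140.53 million.
Unemployment rate = 8.34 / 140.53 = 5.93%.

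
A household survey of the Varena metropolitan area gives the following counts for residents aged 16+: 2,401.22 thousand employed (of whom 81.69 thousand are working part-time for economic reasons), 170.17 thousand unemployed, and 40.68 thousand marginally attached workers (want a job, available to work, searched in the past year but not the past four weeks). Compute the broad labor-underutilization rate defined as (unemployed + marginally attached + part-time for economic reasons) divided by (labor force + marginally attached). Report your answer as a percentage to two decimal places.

Broad underutilization rate ≈ 11.20%.

Labor force = 2,401.22 + 170.17 = 2,571.39 thousand.
Numerator = 170.17 + 40.68 + 81.69 = 292.54 thousand.
Denominator = 2,571.39 + 40.68 = 2,612.07 thousand.
Broad rate = 292.54 / 2,612.07 = 11.20%.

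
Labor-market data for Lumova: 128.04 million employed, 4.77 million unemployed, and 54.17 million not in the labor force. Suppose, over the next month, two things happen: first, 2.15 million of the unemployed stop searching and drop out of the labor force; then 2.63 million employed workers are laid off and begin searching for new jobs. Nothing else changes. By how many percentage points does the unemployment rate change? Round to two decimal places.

The unemployment rate changes by +0.43 percentage points.

Initially, labor force = 128.04 + 4.77 = 132.81 million, so u = 4.77/132.81 = 3.59%.
After the first change, unemployed and labor force both fall by 2.15 → E = 128.04, U = 2.62, labor force = 130.66 million.
After the second change, employed falls and unemployed rises by 2.63; labor force unchanged → E = 125.41, U = 5.25, labor force = 130.66 million.
New unemployment rate = 5.25 / 130.66 = 4.02%.
Change = 4.02% − 3.59% = +0.43 percentage points.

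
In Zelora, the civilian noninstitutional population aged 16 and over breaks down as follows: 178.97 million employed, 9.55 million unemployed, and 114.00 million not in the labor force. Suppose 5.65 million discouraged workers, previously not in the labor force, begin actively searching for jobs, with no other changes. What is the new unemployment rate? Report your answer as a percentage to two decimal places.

New unemployment rate ≈ 7.83%.

Initially, labor force = 178.97 + 9.55 = 188.52 million, so u = 9.55/188.52 = 5.07%.
After the change, unemployed and labor force both rise by 5.65 → E = 178.97, U = 15.20, labor force = 194.17 million.
New unemployment rate = 15.20 / 194.17 = 7.83%.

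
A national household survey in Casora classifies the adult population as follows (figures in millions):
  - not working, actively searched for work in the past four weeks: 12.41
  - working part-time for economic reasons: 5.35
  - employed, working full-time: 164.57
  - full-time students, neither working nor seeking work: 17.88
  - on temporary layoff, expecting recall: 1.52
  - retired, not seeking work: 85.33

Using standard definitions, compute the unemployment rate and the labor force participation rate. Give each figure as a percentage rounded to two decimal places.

Employed = 5.35 + 164.57 = 169.92 million (anyone who worked, including part-time for economic reasons, counts as employed).
Unemployed = 12.41 + 1.52 = 13.93 million (jobless and actively searching, or on temporary layoff).
Labor force = 169.92 + 13.93 = 183.85 million.
Not in labor force = 17.88 + 85.33 = 103.21 million (those not working and not actively searching are outside the labor force).
Civilian working-age population = 183.85 + 103.21 = 287.06 million.
Unemployment rate = 13.93 / 183.85 = 7.58%.
Labor force participation rate = 183.85 / 287.06 = 64.05%.

Unemployment rate ≈ 7.58%; labor force participation rate ≈ 64.05%.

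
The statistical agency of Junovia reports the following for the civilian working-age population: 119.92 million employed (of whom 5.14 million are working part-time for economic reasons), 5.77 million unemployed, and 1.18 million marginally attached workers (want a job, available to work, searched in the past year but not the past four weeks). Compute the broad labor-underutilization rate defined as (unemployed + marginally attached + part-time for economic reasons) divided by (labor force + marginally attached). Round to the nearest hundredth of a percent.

Labor force = 119.92 + 5.77 = 125.69 million.
Numerator = 5.77 + 1.18 + 5.14 = 12.09 million.
Denominator = 125.69 + 1.18 = 126.87 million.
Broad rate = 12.09 / 126.87 = 9.53%.

Broad underutilization rate ≈ 9.53%.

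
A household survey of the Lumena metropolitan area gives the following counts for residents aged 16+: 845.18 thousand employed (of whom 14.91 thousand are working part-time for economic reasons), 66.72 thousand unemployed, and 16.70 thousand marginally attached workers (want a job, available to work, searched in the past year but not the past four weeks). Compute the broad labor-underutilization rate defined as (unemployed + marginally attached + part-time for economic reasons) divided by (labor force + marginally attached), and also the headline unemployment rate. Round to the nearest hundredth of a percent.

Labor force = 845.18 + 66.72 = 911.90 thousand.
Numerator = 66.72 + 16.70 + 14.91 = 98.33 thousand.
Denominator = 911.90 + 16.70 = 928.60 thousand.
Broad rate = 98.33 / 928.60 = 10.59%.
Headline unemployment rate = 66.72 / 911.90 = 7.32%.

Broad underutilization rate ≈ 10.59%; headline unemployment rate ≈ 7.32%.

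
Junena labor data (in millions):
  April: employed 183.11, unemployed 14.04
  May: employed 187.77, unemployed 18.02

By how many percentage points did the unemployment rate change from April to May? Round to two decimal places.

The unemployment rate changed by +1.64 percentage points.

April: labor force = 183.11 + 14.04 = 197.15; u = 14.04/197.15 = 7.12%.
May: labor force = 187.77 + 18.02 = 205.79; u = 18.02/205.79 = 8.76%.
Change = 8.76% − 7.12% = +1.64 pp.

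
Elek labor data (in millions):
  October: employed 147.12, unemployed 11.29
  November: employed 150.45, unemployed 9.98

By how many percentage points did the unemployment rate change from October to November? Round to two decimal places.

The unemployment rate changed by −0.91 percentage points.

October: labor force = 147.12 + 11.29 = 158.41; u = 11.29/158.41 = 7.13%.
November: labor force = 150.45 + 9.98 = 160.43; u = 9.98/160.43 = 6.22%.
Change = 6.22% − 7.13% = −0.91 pp.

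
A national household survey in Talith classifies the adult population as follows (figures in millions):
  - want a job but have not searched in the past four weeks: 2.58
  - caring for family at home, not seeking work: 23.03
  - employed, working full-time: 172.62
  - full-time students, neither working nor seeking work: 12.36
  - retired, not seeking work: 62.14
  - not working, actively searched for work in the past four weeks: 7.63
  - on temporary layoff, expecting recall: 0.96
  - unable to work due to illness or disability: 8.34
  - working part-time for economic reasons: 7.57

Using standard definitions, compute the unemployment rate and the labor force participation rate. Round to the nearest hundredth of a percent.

Unemployment rate ≈ 4.55%; labor force participation rate ≈ 63.51%.

Employed = 172.62 + 7.57 = 180.19 million (anyone who worked, including part-time for economic reasons, counts as employed).
Unemployed = 7.63 + 0.96 = 8.59 million (jobless and actively searching, or on temporary layoff).
Labor force = 180.19 + 8.59 = 188.78 million.
Not in labor force = 2.58 + 23.03 + 12.36 + 62.14 + 8.34 = 108.45 million (those not working and not actively searching are outside the labor force — including those who want a job but have given up searching).
Civilian working-age population = 188.78 + 108.45 = 297.23 million.
Unemployment rate = 8.59 / 188.78 = 4.55%.
Labor force participation rate = 188.78 / 297.23 = 63.51%.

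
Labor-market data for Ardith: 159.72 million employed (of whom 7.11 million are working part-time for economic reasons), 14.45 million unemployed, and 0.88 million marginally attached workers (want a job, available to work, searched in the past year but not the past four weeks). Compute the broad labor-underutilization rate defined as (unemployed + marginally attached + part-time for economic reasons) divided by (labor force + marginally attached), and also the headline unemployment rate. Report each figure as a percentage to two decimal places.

Broad underutilization rate ≈ 12.82%; headline unemployment rate ≈ 8.30%.

Labor force = 159.72 + 14.45 = 174.17 million.
Numerator = 14.45 + 0.88 + 7.11 = 22.44 million.
Denominator = 174.17 + 0.88 = 175.05 million.
Broad rate = 22.44 / 175.05 = 12.82%.
Headline unemployment rate = 14.45 / 174.17 = 8.30%.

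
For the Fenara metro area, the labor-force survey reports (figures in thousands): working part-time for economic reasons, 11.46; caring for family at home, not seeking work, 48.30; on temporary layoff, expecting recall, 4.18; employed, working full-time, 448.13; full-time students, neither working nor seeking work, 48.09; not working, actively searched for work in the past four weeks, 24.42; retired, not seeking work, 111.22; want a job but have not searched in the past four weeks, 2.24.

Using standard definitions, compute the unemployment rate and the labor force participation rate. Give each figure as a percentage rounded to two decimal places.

Unemployment rate ≈ 5.86%; labor force participation rate ≈ 69.94%.

Employed = 11.46 + 448.13 = 459.59 thousand (anyone who worked, including part-time for economic reasons, counts as employed).
Unemployed = 4.18 + 24.42 = 28.60 thousand (jobless and actively searching, or on temporary layoff).
Labor force = 459.59 + 28.60 = 488.19 thousand.
Not in labor force = 48.30 + 48.09 + 111.22 + 2.24 = 209.85 thousand (those not working and not actively searching are outside the labor force — including those who want a job but have given up searching).
Civilian working-age population = 488.19 + 209.85 = 698.04 thousand.
Unemployment rate = 28.60 / 488.19 = 5.86%.
Labor force participation rate = 488.19 / 698.04 = 69.94%.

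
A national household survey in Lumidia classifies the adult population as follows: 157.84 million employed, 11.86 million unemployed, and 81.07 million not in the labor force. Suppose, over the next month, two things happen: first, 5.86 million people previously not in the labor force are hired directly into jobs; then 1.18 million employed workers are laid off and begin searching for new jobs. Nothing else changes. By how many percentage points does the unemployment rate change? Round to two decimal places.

Initially, labor force = 157.84 + 11.86 = 169.70 million, so u = 11.86/169.70 = 6.99%.
After the first change, employed and labor force both rise by 5.86; unemployed unchanged → E = 163.70, U = 11.86, labor force = 175.56 million.
After the second change, employed falls and unemployed rises by 1.18; labor force unchanged → E = 162.52, U = 13.04, labor force = 175.56 million.
New unemployment rate = 13.04 / 175.56 = 7.43%.
Change = 7.43% − 6.99% = +0.44 percentage points.

The unemployment rate changes by +0.44 percentage points.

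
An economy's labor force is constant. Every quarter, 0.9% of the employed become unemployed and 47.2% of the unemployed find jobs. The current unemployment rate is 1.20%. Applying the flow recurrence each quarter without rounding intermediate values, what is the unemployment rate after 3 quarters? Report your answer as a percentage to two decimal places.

With a fixed labor force, u_{t+1} = u_t + s·(1−u_t) − f·u_t = u_t·(1−s−f) + s.
Here 1−s−f = 0.519 and s = 0.009.
u_1 = 0.012000 × 0.519 + 0.009 = 0.015228.
u_2 = 0.015228 × 0.519 + 0.009 = 0.016903.
u_3 = 0.016903 × 0.519 + 0.009 = 0.017773.

Unemployment rate after three quarters ≈ 1.78%.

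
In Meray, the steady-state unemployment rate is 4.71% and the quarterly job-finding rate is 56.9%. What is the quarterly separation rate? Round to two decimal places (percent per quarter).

Separation rate ≈ 2.81% per quarter.

From u* = s/(s+f): s = u·f/(1−u).
s = 0.0471 × 56.9 / (1 − 0.0471) = 2.6800 / 0.9529 ≈ 2.81% per quarter.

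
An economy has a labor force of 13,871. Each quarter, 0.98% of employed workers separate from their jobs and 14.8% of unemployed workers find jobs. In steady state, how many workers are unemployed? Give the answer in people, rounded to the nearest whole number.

Steady-state unemployment rate u* = s/(s+f) = 0.98/(0.98+14.8) = 0.062104.
Unemployed = u* × labor force = 0.062104 × 13,871 ≈ 861.

About 861 are unemployed in steady state.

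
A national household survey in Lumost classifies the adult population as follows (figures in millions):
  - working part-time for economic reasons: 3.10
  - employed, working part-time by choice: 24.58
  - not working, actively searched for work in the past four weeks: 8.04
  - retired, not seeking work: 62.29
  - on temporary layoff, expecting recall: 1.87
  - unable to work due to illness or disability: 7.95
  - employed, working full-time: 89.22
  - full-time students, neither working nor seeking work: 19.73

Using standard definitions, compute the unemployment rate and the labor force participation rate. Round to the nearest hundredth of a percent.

Employed = 3.10 + 24.58 + 89.22 = 116.90 million (anyone who worked, including part-time for economic reasons, counts as employed).
Unemployed = 8.04 + 1.87 = 9.91 million (jobless and actively searching, or on temporary layoff).
Labor force = 116.90 + 9.91 = 126.81 million.
Not in labor force = 62.29 + 7.95 + 19.73 = 89.97 million (those not working and not actively searching are outside the labor force).
Civilian working-age population = 126.81 + 89.97 = 216.78 million.
Unemployment rate = 9.91 / 126.81 = 7.81%.
Labor force participation rate = 126.81 / 216.78 = 58.50%.

Unemployment rate ≈ 7.81%; labor force participation rate ≈ 58.50%.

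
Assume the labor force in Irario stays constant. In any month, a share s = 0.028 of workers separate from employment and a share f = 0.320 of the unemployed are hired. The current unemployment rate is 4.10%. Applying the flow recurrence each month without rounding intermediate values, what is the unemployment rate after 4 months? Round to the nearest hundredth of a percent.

Unemployment rate after four months ≈ 7.33%.

With a fixed labor force, u_{t+1} = u_t + s·(1−u_t) − f·u_t = u_t·(1−s−f) + s.
Here 1−s−f = 0.652 and s = 0.028.
u_1 = 0.041000 × 0.652 + 0.028 = 0.054732.
u_2 = 0.054732 × 0.652 + 0.028 = 0.063685.
u_3 = 0.063685 × 0.652 + 0.028 = 0.069523.
u_4 = 0.069523 × 0.652 + 0.028 = 0.073329.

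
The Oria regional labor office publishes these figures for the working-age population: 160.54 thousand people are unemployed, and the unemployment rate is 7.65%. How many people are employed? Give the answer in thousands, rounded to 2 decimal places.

About 1,938.02 thousand are employed.

Labor force = U / u = 160.54 / 0.0765 ≈ 2,098.56 thousand.
Employed = labor force − unemployed = 2,098.56 − 160.54 = 1,938.02 thousand.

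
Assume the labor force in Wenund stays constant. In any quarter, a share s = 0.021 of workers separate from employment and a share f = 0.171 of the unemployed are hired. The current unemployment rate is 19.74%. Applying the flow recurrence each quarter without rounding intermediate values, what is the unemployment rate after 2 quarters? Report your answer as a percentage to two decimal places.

With a fixed labor force, u_{t+1} = u_t + s·(1−u_t) − f·u_t = u_t·(1−s−f) + s.
Here 1−s−f = 0.808 and s = 0.021.
u_1 = 0.197400 × 0.808 + 0.021 = 0.180499.
u_2 = 0.180499 × 0.808 + 0.021 = 0.166843.

Unemployment rate after two quarters ≈ 16.68%.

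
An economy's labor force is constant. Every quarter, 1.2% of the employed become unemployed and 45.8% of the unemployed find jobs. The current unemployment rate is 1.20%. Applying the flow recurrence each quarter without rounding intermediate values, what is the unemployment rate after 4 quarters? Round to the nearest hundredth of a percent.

Unemployment rate after four quarters ≈ 2.45%.

With a fixed labor force, u_{t+1} = u_t + s·(1−u_t) − f·u_t = u_t·(1−s−f) + s.
Here 1−s−f = 0.530 and s = 0.012.
u_1 = 0.012000 × 0.530 + 0.012 = 0.018360.
u_2 = 0.018360 × 0.530 + 0.012 = 0.021731.
u_3 = 0.021731 × 0.530 + 0.012 = 0.023517.
u_4 = 0.023517 × 0.530 + 0.012 = 0.024464.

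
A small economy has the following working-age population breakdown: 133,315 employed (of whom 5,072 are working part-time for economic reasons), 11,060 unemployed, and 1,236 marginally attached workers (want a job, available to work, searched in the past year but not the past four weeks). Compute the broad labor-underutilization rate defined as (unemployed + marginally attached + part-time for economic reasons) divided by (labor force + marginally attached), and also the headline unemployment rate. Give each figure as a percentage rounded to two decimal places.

Broad underutilization rate ≈ 11.93%; headline unemployment rate ≈ 7.66%.

Labor force = 133,315 + 11,060 = 144,375.
Numerator = 11,060 + 1,236 + 5,072 = 17,368.
Denominator = 144,375 + 1,236 = 145,611.
Broad rate = 17,368 / 145,611 = 11.93%.
Headline unemployment rate = 11,060 / 144,375 = 7.66%.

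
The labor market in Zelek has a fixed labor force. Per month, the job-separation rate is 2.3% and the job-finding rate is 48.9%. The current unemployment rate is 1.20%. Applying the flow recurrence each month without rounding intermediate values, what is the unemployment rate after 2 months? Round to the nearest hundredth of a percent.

With a fixed labor force, u_{t+1} = u_t + s·(1−u_t) − f·u_t = u_t·(1−s−f) + s.
Here 1−s−f = 0.488 and s = 0.023.
u_1 = 0.012000 × 0.488 + 0.023 = 0.028856.
u_2 = 0.028856 × 0.488 + 0.023 = 0.037082.

Unemployment rate after two months ≈ 3.71%.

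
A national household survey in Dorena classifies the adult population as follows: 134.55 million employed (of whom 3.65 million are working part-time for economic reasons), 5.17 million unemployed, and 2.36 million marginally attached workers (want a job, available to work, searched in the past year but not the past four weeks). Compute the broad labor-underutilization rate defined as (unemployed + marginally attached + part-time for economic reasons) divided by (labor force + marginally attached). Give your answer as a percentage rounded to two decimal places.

Labor force = 134.55 + 5.17 = 139.72 million.
Numerator = 5.17 + 2.36 + 3.65 = 11.18 million.
Denominator = 139.72 + 2.36 = 142.08 million.
Broad rate = 11.18 / 142.08 = 7.87%.

Broad underutilization rate ≈ 7.87%.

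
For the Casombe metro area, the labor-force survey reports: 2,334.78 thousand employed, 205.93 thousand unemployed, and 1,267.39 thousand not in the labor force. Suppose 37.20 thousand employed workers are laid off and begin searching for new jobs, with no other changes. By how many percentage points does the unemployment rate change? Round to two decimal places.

Initially, labor force = 2,334.78 + 205.93 = 2,540.71 thousand, so u = 205.93/2,540.71 = 8.11%.
After the change, employed falls and unemployed rises by 37.20; labor force unchanged → E = 2,297.58, U = 243.13, labor force = 2,540.71 thousand.
New unemployment rate = 243.13 / 2,540.71 = 9.57%.
Change = 9.57% − 8.11% = +1.46 percentage points.

The unemployment rate changes by +1.46 percentage points.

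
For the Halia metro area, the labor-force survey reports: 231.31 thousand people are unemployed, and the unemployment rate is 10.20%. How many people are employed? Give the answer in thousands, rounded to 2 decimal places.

About 2,036.44 thousand are employed.

Labor force = U / u = 231.31 / 0.1020 ≈ 2,267.75 thousand.
Employed = labor force − unemployed = 2,267.75 − 231.31 = 2,036.44 thousand.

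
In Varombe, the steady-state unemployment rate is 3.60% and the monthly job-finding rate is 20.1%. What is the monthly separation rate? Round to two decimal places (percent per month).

Separation rate ≈ 0.75% per month.

From u* = s/(s+f): s = u·f/(1−u).
s = 0.0360 × 20.1 / (1 − 0.0360) = 0.7236 / 0.9640 ≈ 0.75% per month.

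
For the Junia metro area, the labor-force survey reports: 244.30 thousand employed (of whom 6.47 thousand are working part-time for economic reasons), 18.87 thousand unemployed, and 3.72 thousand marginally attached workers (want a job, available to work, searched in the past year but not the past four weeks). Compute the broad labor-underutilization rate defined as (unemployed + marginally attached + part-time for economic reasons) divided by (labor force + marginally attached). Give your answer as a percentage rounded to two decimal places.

Labor force = 244.30 + 18.87 = 263.17 thousand.
Numerator = 18.87 + 3.72 + 6.47 = 29.06 thousand.
Denominator = 263.17 + 3.72 = 266.89 thousand.
Broad rate = 29.06 / 266.89 = 10.89%.

Broad underutilization rate ≈ 10.89%.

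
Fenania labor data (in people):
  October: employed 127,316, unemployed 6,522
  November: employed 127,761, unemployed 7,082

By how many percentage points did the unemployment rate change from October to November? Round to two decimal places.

October: labor force = 127,316 + 6,522 = 133,838; u = 6,522/133,838 = 4.87%.
November: labor force = 127,761 + 7,082 = 134,843; u = 7,082/134,843 = 5.25%.
Change = 5.25% − 4.87% = +0.38 pp.

The unemployment rate changed by +0.38 percentage points.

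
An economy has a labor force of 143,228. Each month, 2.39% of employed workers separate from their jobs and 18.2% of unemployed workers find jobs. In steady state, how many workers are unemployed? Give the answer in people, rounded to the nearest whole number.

About 16,625 are unemployed in steady state.

Steady-state unemployment rate u* = s/(s+f) = 2.39/(2.39+18.2) = 0.116076.
Unemployed = u* × labor force = 0.116076 × 143,228 ≈ 16,625.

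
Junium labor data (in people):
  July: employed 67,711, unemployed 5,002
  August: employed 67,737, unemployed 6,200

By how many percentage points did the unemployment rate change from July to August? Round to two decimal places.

July: labor force = 67,711 + 5,002 = 72,713; u = 5,002/72,713 = 6.88%.
August: labor force = 67,737 + 6,200 = 73,937; u = 6,200/73,937 = 8.39%.
Change = 8.39% − 6.88% = +1.51 pp.

The unemployment rate changed by +1.51 percentage points.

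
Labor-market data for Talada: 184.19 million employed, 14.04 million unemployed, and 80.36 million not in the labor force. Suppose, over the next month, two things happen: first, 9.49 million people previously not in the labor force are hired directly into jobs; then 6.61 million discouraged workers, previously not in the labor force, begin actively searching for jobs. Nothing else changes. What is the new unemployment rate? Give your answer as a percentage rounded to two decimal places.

New unemployment rate ≈ 9.63%.

Initially, labor force = 184.19 + 14.04 = 198.23 million, so u = 14.04/198.23 = 7.08%.
After the first change, employed and labor force both rise by 9.49; unemployed unchanged → E = 193.68, U = 14.04, labor force = 207.72 million.
After the second change, unemployed and labor force both rise by 6.61 → E = 193.68, U = 20.65, labor force = 214.33 million.
New unemployment rate = 20.65 / 214.33 = 9.63%.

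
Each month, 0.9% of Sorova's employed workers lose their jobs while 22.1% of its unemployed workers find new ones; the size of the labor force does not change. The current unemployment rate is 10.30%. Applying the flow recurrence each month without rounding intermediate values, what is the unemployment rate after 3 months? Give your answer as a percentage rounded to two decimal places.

With a fixed labor force, u_{t+1} = u_t + s·(1−u_t) − f·u_t = u_t·(1−s−f) + s.
Here 1−s−f = 0.770 and s = 0.009.
u_1 = 0.103000 × 0.770 + 0.009 = 0.088310.
u_2 = 0.088310 × 0.770 + 0.009 = 0.076999.
u_3 = 0.076999 × 0.770 + 0.009 = 0.068289.

Unemployment rate after three months ≈ 6.83%.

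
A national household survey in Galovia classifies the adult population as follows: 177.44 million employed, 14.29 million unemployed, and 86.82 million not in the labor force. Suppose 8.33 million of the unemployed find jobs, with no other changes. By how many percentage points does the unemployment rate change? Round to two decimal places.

Initially, labor force = 177.44 + 14.29 = 191.73 million, so u = 14.29/191.73 = 7.45%.
After the change, unemployed falls and employed rises by 8.33; labor force unchanged → E = 185.77, U = 5.96, labor force = 191.73 million.
New unemployment rate = 5.96 / 191.73 = 3.11%.
Change = 3.11% − 7.45% = −4.34 percentage points.

The unemployment rate changes by −4.34 percentage points.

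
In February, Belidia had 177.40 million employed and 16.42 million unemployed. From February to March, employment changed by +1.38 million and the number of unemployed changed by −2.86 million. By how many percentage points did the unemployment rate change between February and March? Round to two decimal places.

February: labor force = 177.40 + 16.42 = 193.82; u = 16.42/193.82 = 8.47%.
March: labor force = 178.78 + 13.56 = 192.34; u = 13.56/192.34 = 7.05%.
Change = 7.05% − 8.47% = −1.42 pp.

The unemployment rate changed by −1.42 percentage points.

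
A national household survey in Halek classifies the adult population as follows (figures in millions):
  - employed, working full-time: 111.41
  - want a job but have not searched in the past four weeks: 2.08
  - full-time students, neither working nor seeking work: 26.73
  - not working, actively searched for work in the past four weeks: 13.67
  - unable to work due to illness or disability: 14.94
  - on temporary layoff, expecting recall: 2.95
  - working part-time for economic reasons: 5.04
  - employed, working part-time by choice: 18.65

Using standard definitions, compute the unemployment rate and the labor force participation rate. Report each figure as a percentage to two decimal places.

Unemployment rate ≈ 10.95%; labor force participation rate ≈ 77.62%.

Employed = 111.41 + 5.04 + 18.65 = 135.10 million (anyone who worked, including part-time for economic reasons, counts as employed).
Unemployed = 13.67 + 2.95 = 16.62 million (jobless and actively searching, or on temporary layoff).
Labor force = 135.10 + 16.62 = 151.72 million.
Not in labor force = 2.08 + 26.73 + 14.94 = 43.75 million (those not working and not actively searching are outside the labor force — including those who want a job but have given up searching).
Civilian working-age population = 151.72 + 43.75 = 195.47 million.
Unemployment rate = 16.62 / 151.72 = 10.95%.
Labor force participation rate = 151.72 / 195.47 = 77.62%.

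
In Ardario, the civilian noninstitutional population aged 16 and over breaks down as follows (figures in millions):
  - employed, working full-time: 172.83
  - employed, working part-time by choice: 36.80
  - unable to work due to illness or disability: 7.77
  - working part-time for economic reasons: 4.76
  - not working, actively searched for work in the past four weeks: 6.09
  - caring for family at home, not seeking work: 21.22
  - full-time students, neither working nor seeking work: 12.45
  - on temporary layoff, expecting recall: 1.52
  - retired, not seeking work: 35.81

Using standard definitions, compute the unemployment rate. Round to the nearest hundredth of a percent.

Unemployment rate ≈ 3.43%.

Employed = 172.83 + 36.80 + 4.76 = 214.39 million (anyone who worked, including part-time for economic reasons, counts as employed).
Unemployed = 6.09 + 1.52 = 7.61 million (jobless and actively searching, or on temporary layoff).
Labor force = 214.39 + 7.61 = 222.00 million.
Unemployment rate = 7.61 / 222.00 = 3.43%.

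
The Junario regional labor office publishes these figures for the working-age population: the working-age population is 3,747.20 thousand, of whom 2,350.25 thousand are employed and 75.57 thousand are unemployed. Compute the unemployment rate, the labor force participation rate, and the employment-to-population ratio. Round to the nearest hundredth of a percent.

Unemployment rate ≈ 3.12%; labor force participation rate ≈ 64.74%; employment-population ratio ≈ 62.72%.

Labor force = employed + unemployed = 2,350.25 + 75.57 = 2,425.82 thousand.
Unemployment rate = 75.57 / 2,425.82 = 3.12%.
Labor force participation rate = 2,425.82 / 3,747.20 = 64.74%.
Employment-population ratio = 2,350.25 / 3,747.20 = 62.72%.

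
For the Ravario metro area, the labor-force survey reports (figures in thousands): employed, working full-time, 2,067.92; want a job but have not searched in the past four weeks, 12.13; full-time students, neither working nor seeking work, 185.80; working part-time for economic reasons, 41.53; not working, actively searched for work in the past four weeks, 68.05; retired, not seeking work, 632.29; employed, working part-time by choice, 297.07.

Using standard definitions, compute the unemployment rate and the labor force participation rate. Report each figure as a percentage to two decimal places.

Unemployment rate ≈ 2.75%; labor force participation rate ≈ 74.88%.

Employed = 2,067.92 + 41.53 + 297.07 = 2,406.52 thousand (anyone who worked, including part-time for economic reasons, counts as employed).
Unemployed = 68.05 thousand.
Labor force = 2,406.52 + 68.05 = 2,474.57 thousand.
Not in labor force = 12.13 + 185.80 + 632.29 = 830.22 thousand (those not working and not actively searching are outside the labor force — including those who want a job but have given up searching).
Civilian working-age population = 2,474.57 + 830.22 = 3,304.79 thousand.
Unemployment rate = 68.05 / 2,474.57 = 2.75%.
Labor force participation rate = 2,474.57 / 3,304.79 = 74.88%.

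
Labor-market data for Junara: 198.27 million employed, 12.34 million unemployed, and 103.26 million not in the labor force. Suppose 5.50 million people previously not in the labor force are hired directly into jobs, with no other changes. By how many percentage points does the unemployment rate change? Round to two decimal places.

The unemployment rate changes by −0.15 percentage points.

Initially, labor force = 198.27 + 12.34 = 210.61 million, so u = 12.34/210.61 = 5.86%.
After the change, employed and labor force both rise by 5.50; unemployed unchanged → E = 203.77, U = 12.34, labor force = 216.11 million.
New unemployment rate = 12.34 / 216.11 = 5.71%.
Change = 5.71% − 5.86% = −0.15 percentage points.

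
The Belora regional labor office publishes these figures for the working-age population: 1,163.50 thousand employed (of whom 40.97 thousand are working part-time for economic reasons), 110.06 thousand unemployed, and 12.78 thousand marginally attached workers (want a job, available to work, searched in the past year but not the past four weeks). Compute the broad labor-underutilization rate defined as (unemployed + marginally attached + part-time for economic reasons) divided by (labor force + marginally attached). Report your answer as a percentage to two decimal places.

Broad underutilization rate ≈ 12.73%.

Labor force = 1,163.50 + 110.06 = 1,273.56 thousand.
Numerator = 110.06 + 12.78 + 40.97 = 163.81 thousand.
Denominator = 1,273.56 + 12.78 = 1,286.34 thousand.
Broad rate = 163.81 / 1,286.34 = 12.73%.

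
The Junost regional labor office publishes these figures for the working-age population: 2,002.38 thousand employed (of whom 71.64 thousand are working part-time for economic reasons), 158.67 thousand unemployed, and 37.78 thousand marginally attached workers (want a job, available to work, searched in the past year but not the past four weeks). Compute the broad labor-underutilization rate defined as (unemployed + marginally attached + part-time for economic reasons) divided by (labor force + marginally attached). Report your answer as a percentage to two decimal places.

Labor force = 2,002.38 + 158.67 = 2,161.05 thousand.
Numerator = 158.67 + 37.78 + 71.64 = 268.09 thousand.
Denominator = 2,161.05 + 37.78 = 2,198.83 thousand.
Broad rate = 268.09 / 2,198.83 = 12.19%.

Broad underutilization rate ≈ 12.19%.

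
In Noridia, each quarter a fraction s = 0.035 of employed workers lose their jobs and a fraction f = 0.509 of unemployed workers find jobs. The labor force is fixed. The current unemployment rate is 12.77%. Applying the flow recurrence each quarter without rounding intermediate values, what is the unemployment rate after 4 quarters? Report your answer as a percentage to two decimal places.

With a fixed labor force, u_{t+1} = u_t + s·(1−u_t) − f·u_t = u_t·(1−s−f) + s.
Here 1−s−f = 0.456 and s = 0.035.
u_1 = 0.127700 × 0.456 + 0.035 = 0.093231.
u_2 = 0.093231 × 0.456 + 0.035 = 0.077513.
u_3 = 0.077513 × 0.456 + 0.035 = 0.070346.
u_4 = 0.070346 × 0.456 + 0.035 = 0.067078.

Unemployment rate after four quarters ≈ 6.71%.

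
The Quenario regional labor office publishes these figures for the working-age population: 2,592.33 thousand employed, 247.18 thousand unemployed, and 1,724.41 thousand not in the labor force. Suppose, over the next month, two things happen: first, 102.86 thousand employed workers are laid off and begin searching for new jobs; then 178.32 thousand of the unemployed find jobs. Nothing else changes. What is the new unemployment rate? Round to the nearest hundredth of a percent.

New unemployment rate ≈ 6.05%.

Initially, labor force = 2,592.33 + 247.18 = 2,839.51 thousand, so u = 247.18/2,839.51 = 8.71%.
After the first change, employed falls and unemployed rises by 102.86; labor force unchanged → E = 2,489.47, U = 350.04, labor force = 2,839.51 thousand.
After the second change, unemployed falls and employed rises by 178.32; labor force unchanged → E = 2,667.79, U = 171.72, labor force = 2,839.51 thousand.
New unemployment rate = 171.72 / 2,839.51 = 6.05%.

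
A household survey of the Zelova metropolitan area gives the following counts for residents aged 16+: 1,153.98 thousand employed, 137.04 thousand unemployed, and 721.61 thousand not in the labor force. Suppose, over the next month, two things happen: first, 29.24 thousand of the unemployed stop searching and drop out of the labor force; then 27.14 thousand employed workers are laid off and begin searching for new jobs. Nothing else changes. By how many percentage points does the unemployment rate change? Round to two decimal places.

The unemployment rate changes by +0.08 percentage points.

Initially, labor force = 1,153.98 + 137.04 = 1,291.02 thousand, so u = 137.04/1,291.02 = 10.61%.
After the first change, unemployed and labor force both fall by 29.24 → E = 1,153.98, U = 107.80, labor force = 1,261.78 thousand.
After the second change, employed falls and unemployed rises by 27.14; labor force unchanged → E = 1,126.84, U = 134.94, labor force = 1,261.78 thousand.
New unemployment rate = 134.94 / 1,261.78 = 10.69%.
Change = 10.69% − 10.61% = +0.08 percentage points.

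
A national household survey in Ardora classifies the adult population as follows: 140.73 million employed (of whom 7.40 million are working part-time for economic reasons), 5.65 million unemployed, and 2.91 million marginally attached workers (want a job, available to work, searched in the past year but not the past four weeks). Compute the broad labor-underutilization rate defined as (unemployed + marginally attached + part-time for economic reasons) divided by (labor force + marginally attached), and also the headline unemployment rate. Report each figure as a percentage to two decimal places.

Labor force = 140.73 + 5.65 = 146.38 million.
Numerator = 5.65 + 2.91 + 7.40 = 15.96 million.
Denominator = 146.38 + 2.91 = 149.29 million.
Broad rate = 15.96 / 149.29 = 10.69%.
Headline unemployment rate = 5.65 / 146.38 = 3.86%.

Broad underutilization rate ≈ 10.69%; headline unemployment rate ≈ 3.86%.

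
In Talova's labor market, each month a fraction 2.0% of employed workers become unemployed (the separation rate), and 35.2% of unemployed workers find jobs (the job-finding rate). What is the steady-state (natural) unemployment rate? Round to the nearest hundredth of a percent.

At steady state the flows balance: s·E = f·U, so U/(E+U) = s/(s+f).
u* = 2.0 / (2.0 + 35.2) = 2.0 / 37.20 = 5.38%.

Steady-state unemployment rate ≈ 5.38%.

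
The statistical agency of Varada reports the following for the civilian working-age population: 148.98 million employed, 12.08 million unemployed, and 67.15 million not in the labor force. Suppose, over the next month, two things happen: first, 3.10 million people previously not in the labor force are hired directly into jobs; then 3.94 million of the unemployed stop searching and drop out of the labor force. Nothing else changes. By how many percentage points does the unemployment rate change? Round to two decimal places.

The unemployment rate changes by −2.42 percentage points.

Initially, labor force = 148.98 + 12.08 = 161.06 million, so u = 12.08/161.06 = 7.50%.
After the first change, employed and labor force both rise by 3.10; unemployed unchanged → E = 152.08, U = 12.08, labor force = 164.16 million.
After the second change, unemployed and labor force both fall by 3.94 → E = 152.08, U = 8.14, labor force = 160.22 million.
New unemployment rate = 8.14 / 160.22 = 5.08%.
Change = 5.08% − 7.50% = −2.42 percentage points.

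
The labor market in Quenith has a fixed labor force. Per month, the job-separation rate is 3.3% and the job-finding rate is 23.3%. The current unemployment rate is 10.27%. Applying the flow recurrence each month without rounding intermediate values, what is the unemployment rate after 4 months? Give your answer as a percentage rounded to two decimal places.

With a fixed labor force, u_{t+1} = u_t + s·(1−u_t) − f·u_t = u_t·(1−s−f) + s.
Here 1−s−f = 0.734 and s = 0.033.
u_1 = 0.102700 × 0.734 + 0.033 = 0.108382.
u_2 = 0.108382 × 0.734 + 0.033 = 0.112552.
u_3 = 0.112552 × 0.734 + 0.033 = 0.115613.
u_4 = 0.115613 × 0.734 + 0.033 = 0.117860.

Unemployment rate after four months ≈ 11.79%.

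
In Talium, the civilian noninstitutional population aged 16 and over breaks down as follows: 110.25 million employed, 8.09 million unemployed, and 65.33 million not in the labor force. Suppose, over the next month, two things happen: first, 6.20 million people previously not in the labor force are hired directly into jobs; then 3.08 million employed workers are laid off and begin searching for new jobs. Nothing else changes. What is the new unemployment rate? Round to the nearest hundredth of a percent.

Initially, labor force = 110.25 + 8.09 = 118.34 million, so u = 8.09/118.34 = 6.84%.
After the first change, employed and labor force both rise by 6.20; unemployed unchanged → E = 116.45, U = 8.09, labor force = 124.54 million.
After the second change, employed falls and unemployed rises by 3.08; labor force unchanged → E = 113.37, U = 11.17, labor force = 124.54 million.
New unemployment rate = 11.17 / 124.54 = 8.97%.

New unemployment rate ≈ 8.97%.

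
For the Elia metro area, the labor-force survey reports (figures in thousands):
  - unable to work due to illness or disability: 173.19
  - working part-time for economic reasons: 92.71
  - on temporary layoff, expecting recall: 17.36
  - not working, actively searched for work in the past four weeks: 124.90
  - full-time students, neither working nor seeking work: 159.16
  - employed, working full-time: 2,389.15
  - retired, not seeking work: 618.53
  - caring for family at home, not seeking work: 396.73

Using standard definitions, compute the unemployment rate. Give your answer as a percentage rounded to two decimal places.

Unemployment rate ≈ 5.42%.

Employed = 92.71 + 2,389.15 = 2,481.86 thousand (anyone who worked, including part-time for economic reasons, counts as employed).
Unemployed = 17.36 + 124.90 = 142.26 thousand (jobless and actively searching, or on temporary layoff).
Labor force = 2,481.86 + 142.26 = 2,624.12 thousand.
Unemployment rate = 142.26 / 2,624.12 = 5.42%.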